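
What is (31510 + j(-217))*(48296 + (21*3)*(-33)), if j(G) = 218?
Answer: 1466372976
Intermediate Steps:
(31510 + j(-217))*(48296 + (21*3)*(-33)) = (31510 + 218)*(48296 + (21*3)*(-33)) = 31728*(48296 + 63*(-33)) = 31728*(48296 - 2079) = 31728*46217 = 1466372976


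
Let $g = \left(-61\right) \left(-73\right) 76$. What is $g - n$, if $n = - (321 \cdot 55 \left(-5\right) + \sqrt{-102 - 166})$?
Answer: $250153 + 2 i \sqrt{67} \approx 2.5015 \cdot 10^{5} + 16.371 i$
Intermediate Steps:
$g = 338428$ ($g = 4453 \cdot 76 = 338428$)
$n = 88275 - 2 i \sqrt{67}$ ($n = - (321 \left(-275\right) + \sqrt{-268}) = - (-88275 + 2 i \sqrt{67}) = 88275 - 2 i \sqrt{67} \approx 88275.0 - 16.371 i$)
$g - n = 338428 - \left(88275 - 2 i \sqrt{67}\right) = 250153 + 2 i \sqrt{67}$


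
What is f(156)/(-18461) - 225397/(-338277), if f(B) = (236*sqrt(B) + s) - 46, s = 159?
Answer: 4122828716/6244931697 - 472*sqrt(39)/18461 ≈ 0.50052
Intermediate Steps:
f(B) = 113 + 236*sqrt(B) (f(B) = (236*sqrt(B) + 159) - 46 = (159 + 236*sqrt(B)) - 46 = 113 + 236*sqrt(B))
f(156)/(-18461) - 225397/(-338277) = (113 + 236*sqrt(156))/(-18461) - 225397/(-338277) = (113 + 236*(2*sqrt(39)))*(-1/18461) - 225397*(-1/338277) = (113 + 472*sqrt(39))*(-1/18461) + 225397/338277 = (-113/18461 - 472*sqrt(39)/18461) + 225397/338277 = 4122828716/6244931697 - 472*sqrt(39)/18461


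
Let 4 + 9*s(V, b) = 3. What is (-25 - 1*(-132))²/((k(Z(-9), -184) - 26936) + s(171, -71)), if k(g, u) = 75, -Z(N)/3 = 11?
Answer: -103041/241750 ≈ -0.42623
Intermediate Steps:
s(V, b) = -⅑ (s(V, b) = -4/9 + (⅑)*3 = -4/9 + ⅓ = -⅑)
Z(N) = -33 (Z(N) = -3*11 = -33)
(-25 - 1*(-132))²/((k(Z(-9), -184) - 26936) + s(171, -71)) = (-25 - 1*(-132))²/((75 - 26936) - ⅑) = (-25 + 132)²/(-26861 - ⅑) = 107²/(-241750/9) = 11449*(-9/241750) = -103041/241750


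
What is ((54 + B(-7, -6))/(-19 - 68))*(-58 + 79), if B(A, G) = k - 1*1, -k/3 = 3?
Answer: -308/29 ≈ -10.621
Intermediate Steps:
k = -9 (k = -3*3 = -9)
B(A, G) = -10 (B(A, G) = -9 - 1*1 = -9 - 1 = -10)
((54 + B(-7, -6))/(-19 - 68))*(-58 + 79) = ((54 - 10)/(-19 - 68))*(-58 + 79) = (44/(-87))*21 = (44*(-1/87))*21 = -44/87*21 = -308/29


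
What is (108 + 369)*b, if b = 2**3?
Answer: 3816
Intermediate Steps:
b = 8
(108 + 369)*b = (108 + 369)*8 = 477*8 = 3816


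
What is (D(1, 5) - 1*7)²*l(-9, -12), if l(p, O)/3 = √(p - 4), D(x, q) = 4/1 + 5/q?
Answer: 12*I*√13 ≈ 43.267*I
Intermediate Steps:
D(x, q) = 4 + 5/q (D(x, q) = 4*1 + 5/q = 4 + 5/q)
l(p, O) = 3*√(-4 + p) (l(p, O) = 3*√(p - 4) = 3*√(-4 + p))
(D(1, 5) - 1*7)²*l(-9, -12) = ((4 + 5/5) - 1*7)²*(3*√(-4 - 9)) = ((4 + 5*(⅕)) - 7)²*(3*√(-13)) = ((4 + 1) - 7)²*(3*(I*√13)) = (5 - 7)²*(3*I*√13) = (-2)²*(3*I*√13) = 4*(3*I*√13) = 12*I*√13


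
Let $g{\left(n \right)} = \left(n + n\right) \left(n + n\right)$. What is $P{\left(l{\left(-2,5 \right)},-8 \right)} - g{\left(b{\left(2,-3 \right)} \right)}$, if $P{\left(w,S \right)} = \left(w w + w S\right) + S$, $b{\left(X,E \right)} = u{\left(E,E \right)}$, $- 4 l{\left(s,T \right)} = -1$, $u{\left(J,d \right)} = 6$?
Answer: $- \frac{2463}{16} \approx -153.94$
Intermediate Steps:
$l{\left(s,T \right)} = \frac{1}{4}$ ($l{\left(s,T \right)} = \left(- \frac{1}{4}\right) \left(-1\right) = \frac{1}{4}$)
$b{\left(X,E \right)} = 6$
$P{\left(w,S \right)} = S + w^{2} + S w$ ($P{\left(w,S \right)} = \left(w^{2} + S w\right) + S = S + w^{2} + S w$)
$g{\left(n \right)} = 4 n^{2}$ ($g{\left(n \right)} = 2 n 2 n = 4 n^{2}$)
$P{\left(l{\left(-2,5 \right)},-8 \right)} - g{\left(b{\left(2,-3 \right)} \right)} = \left(-8 + \left(\frac{1}{4}\right)^{2} - 2\right) - 4 \cdot 6^{2} = \left(-8 + \frac{1}{16} - 2\right) - 4 \cdot 36 = - \frac{159}{16} - 144 = - \frac{2463}{16}$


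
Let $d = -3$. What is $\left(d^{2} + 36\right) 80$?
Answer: $3600$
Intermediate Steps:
$\left(d^{2} + 36\right) 80 = \left(\left(-3\right)^{2} + 36\right) 80 = \left(9 + 36\right) 80 = 45 \cdot 80 = 3600$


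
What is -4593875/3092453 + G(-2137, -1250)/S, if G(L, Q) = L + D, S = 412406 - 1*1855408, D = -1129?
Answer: -254571956202/171631379381 ≈ -1.4832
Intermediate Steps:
S = -1443002 (S = 412406 - 1855408 = -1443002)
G(L, Q) = -1129 + L (G(L, Q) = L - 1129 = -1129 + L)
-4593875/3092453 + G(-2137, -1250)/S = -4593875/3092453 + (-1129 - 2137)/(-1443002) = -4593875*1/3092453 - 3266*(-1/1443002) = -353375/237881 + 1633/721501 = -254571956202/171631379381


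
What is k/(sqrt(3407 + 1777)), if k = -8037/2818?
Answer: -893/22544 ≈ -0.039611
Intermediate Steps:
k = -8037/2818 (k = -8037*1/2818 = -8037/2818 ≈ -2.8520)
k/(sqrt(3407 + 1777)) = -8037/(2818*sqrt(3407 + 1777)) = -8037/(2818*(sqrt(5184))) = -8037/2818/72 = -8037/2818*1/72 = -893/22544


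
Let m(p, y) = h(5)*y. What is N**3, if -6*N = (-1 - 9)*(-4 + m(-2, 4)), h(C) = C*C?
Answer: 4096000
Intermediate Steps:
h(C) = C**2
m(p, y) = 25*y (m(p, y) = 5**2*y = 25*y)
N = 160 (N = -(-1 - 9)*(-4 + 25*4)/6 = -(-5)*(-4 + 100)/3 = -(-5)*96/3 = -1/6*(-960) = 160)
N**3 = 160**3 = 4096000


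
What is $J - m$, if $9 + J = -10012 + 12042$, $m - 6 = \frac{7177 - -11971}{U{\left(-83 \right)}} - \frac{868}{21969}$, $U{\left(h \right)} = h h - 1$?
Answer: $\frac{25375008121}{12610206} \approx 2012.3$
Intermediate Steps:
$U{\left(h \right)} = -1 + h^{2}$ ($U{\left(h \right)} = h^{2} - 1 = -1 + h^{2}$)
$m = \frac{110218205}{12610206}$ ($m = 6 - \left(\frac{868}{21969} - \frac{7177 - -11971}{-1 + \left(-83\right)^{2}}\right) = 6 - \left(\frac{868}{21969} - \frac{7177 + 11971}{-1 + 6889}\right) = 6 - \left(\frac{868}{21969} - \frac{19148}{6888}\right) = 6 + \left(19148 \cdot \frac{1}{6888} - \frac{868}{21969}\right) = 6 + \left(\frac{4787}{1722} - \frac{868}{21969}\right) = 6 + \frac{34556969}{12610206} = \frac{110218205}{12610206} \approx 8.7404$)
$J = 2021$ ($J = -9 + \left(-10012 + 12042\right) = -9 + 2030 = 2021$)
$J - m = 2021 - \frac{110218205}{12610206} = \frac{25375008121}{12610206}$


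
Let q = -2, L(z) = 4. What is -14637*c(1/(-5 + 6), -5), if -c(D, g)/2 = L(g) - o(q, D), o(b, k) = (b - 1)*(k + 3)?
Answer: 468384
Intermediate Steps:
o(b, k) = (-1 + b)*(3 + k)
c(D, g) = -26 - 6*D (c(D, g) = -2*(4 - (-3 - D + 3*(-2) - 2*D)) = -2*(4 - (-3 - D - 6 - 2*D)) = -2*(4 - (-9 - 3*D)) = -2*(4 + (9 + 3*D)) = -2*(13 + 3*D) = -26 - 6*D)
-14637*c(1/(-5 + 6), -5) = -14637*(-26 - 6/(-5 + 6)) = -14637*(-26 - 6/1) = -14637*(-26 - 6*1) = -14637*(-26 - 6) = -14637*(-32) = 468384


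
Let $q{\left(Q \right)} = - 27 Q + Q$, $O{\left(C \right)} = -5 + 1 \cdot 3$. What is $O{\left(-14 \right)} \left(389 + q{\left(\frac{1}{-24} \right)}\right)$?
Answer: $- \frac{4681}{6} \approx -780.17$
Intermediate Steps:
$O{\left(C \right)} = -2$ ($O{\left(C \right)} = -5 + 3 = -2$)
$q{\left(Q \right)} = - 26 Q$
$O{\left(-14 \right)} \left(389 + q{\left(\frac{1}{-24} \right)}\right) = - 2 \left(389 - \frac{26}{-24}\right) = - 2 \left(389 - - \frac{13}{12}\right) = - 2 \left(389 + \frac{13}{12}\right) = \left(-2\right) \frac{4681}{12} = - \frac{4681}{6}$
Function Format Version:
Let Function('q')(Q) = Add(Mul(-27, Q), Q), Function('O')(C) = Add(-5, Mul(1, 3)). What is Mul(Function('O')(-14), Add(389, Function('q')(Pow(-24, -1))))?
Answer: Rational(-4681, 6) ≈ -780.17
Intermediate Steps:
Function('O')(C) = -2 (Function('O')(C) = Add(-5, 3) = -2)
Function('q')(Q) = Mul(-26, Q)
Mul(Function('O')(-14), Add(389, Function('q')(Pow(-24, -1)))) = Mul(-2, Add(389, Mul(-26, Pow(-24, -1)))) = Mul(-2, Add(389, Mul(-26, Rational(-1, 24)))) = Mul(-2, Add(389, Rational(13, 12))) = Mul(-2, Rational(4681, 12)) = Rational(-4681, 6)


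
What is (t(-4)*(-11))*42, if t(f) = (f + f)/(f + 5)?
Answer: 3696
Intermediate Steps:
t(f) = 2*f/(5 + f) (t(f) = (2*f)/(5 + f) = 2*f/(5 + f))
(t(-4)*(-11))*42 = ((2*(-4)/(5 - 4))*(-11))*42 = ((2*(-4)/1)*(-11))*42 = ((2*(-4)*1)*(-11))*42 = -8*(-11)*42 = 88*42 = 3696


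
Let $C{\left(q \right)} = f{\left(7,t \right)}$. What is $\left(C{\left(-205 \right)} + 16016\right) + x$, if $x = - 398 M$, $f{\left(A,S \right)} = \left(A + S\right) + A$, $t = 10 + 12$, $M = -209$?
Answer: $99234$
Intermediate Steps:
$t = 22$
$f{\left(A,S \right)} = S + 2 A$
$x = 83182$ ($x = \left(-398\right) \left(-209\right) = 83182$)
$C{\left(q \right)} = 36$ ($C{\left(q \right)} = 22 + 2 \cdot 7 = 22 + 14 = 36$)
$\left(C{\left(-205 \right)} + 16016\right) + x = \left(36 + 16016\right) + 83182 = 16052 + 83182 = 99234$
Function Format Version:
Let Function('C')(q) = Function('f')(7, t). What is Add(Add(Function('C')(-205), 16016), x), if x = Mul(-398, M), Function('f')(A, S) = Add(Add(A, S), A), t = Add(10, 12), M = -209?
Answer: 99234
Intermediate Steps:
t = 22
Function('f')(A, S) = Add(S, Mul(2, A))
x = 83182 (x = Mul(-398, -209) = 83182)
Function('C')(q) = 36 (Function('C')(q) = Add(22, Mul(2, 7)) = Add(22, 14) = 36)
Add(Add(Function('C')(-205), 16016), x) = Add(Add(36, 16016), 83182) = Add(16052, 83182) = 99234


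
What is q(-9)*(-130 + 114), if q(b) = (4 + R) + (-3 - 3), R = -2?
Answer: 64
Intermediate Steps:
q(b) = -4 (q(b) = (4 - 2) + (-3 - 3) = 2 - 6 = -4)
q(-9)*(-130 + 114) = -4*(-130 + 114) = -4*(-16) = 64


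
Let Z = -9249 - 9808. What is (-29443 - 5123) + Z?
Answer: -53623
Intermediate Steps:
Z = -19057
(-29443 - 5123) + Z = (-29443 - 5123) - 19057 = -34566 - 19057 = -53623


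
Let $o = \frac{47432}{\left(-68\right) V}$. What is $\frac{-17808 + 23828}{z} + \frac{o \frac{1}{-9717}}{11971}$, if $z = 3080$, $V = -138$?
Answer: $\frac{5867175668435}{3001810873842} \approx 1.9545$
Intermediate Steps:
$o = \frac{5929}{1173}$ ($o = \frac{47432}{\left(-68\right) \left(-138\right)} = \frac{47432}{9384} = 47432 \cdot \frac{1}{9384} = \frac{5929}{1173} \approx 5.0546$)
$\frac{-17808 + 23828}{z} + \frac{o \frac{1}{-9717}}{11971} = \frac{-17808 + 23828}{3080} + \frac{\frac{5929}{1173} \frac{1}{-9717}}{11971} = 6020 \cdot \frac{1}{3080} + \frac{5929}{1173} \left(- \frac{1}{9717}\right) \frac{1}{11971} = \frac{43}{22} - \frac{5929}{136445948811} = \frac{5867175668435}{3001810873842}$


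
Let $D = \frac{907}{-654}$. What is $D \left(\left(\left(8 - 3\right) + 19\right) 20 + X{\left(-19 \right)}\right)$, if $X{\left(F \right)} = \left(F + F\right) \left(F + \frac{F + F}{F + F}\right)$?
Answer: $- \frac{175958}{109} \approx -1614.3$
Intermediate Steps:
$D = - \frac{907}{654}$ ($D = 907 \left(- \frac{1}{654}\right) = - \frac{907}{654} \approx -1.3869$)
$X{\left(F \right)} = 2 F \left(1 + F\right)$ ($X{\left(F \right)} = 2 F \left(F + \frac{2 F}{2 F}\right) = 2 F \left(F + 2 F \frac{1}{2 F}\right) = 2 F \left(F + 1\right) = 2 F \left(1 + F\right)$)
$D \left(\left(\left(8 - 3\right) + 19\right) 20 + X{\left(-19 \right)}\right) = - \frac{907 \left(\left(\left(8 - 3\right) + 19\right) 20 + 2 \left(-19\right) \left(1 - 19\right)\right)}{654} = - \frac{907 \left(\left(5 + 19\right) 20 + 2 \left(-19\right) \left(-18\right)\right)}{654} = - \frac{907 \left(24 \cdot 20 + 684\right)}{654} = - \frac{907 \left(480 + 684\right)}{654} = \left(- \frac{907}{654}\right) 1164 = - \frac{175958}{109}$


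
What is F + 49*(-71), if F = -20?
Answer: -3499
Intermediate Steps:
F + 49*(-71) = -20 + 49*(-71) = -20 - 3479 = -3499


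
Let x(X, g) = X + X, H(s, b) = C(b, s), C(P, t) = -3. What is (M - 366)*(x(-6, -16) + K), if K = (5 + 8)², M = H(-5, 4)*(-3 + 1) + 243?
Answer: -18369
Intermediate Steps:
H(s, b) = -3
x(X, g) = 2*X
M = 249 (M = -3*(-3 + 1) + 243 = -3*(-2) + 243 = 6 + 243 = 249)
K = 169 (K = 13² = 169)
(M - 366)*(x(-6, -16) + K) = (249 - 366)*(2*(-6) + 169) = -117*(-12 + 169) = -117*157 = -18369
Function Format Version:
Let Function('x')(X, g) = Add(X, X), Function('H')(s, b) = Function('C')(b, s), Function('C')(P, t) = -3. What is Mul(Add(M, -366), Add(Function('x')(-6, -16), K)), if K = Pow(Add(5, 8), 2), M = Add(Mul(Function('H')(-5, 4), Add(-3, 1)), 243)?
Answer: -18369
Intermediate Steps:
Function('H')(s, b) = -3
Function('x')(X, g) = Mul(2, X)
M = 249 (M = Add(Mul(-3, Add(-3, 1)), 243) = Add(Mul(-3, -2), 243) = Add(6, 243) = 249)
K = 169 (K = Pow(13, 2) = 169)
Mul(Add(M, -366), Add(Function('x')(-6, -16), K)) = Mul(Add(249, -366), Add(Mul(2, -6), 169)) = Mul(-117, Add(-12, 169)) = Mul(-117, 157) = -18369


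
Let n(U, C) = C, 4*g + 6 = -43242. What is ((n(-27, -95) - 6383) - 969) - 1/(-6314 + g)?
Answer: -127537321/17126 ≈ -7447.0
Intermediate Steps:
g = -10812 (g = -3/2 + (¼)*(-43242) = -3/2 - 21621/2 = -10812)
((n(-27, -95) - 6383) - 969) - 1/(-6314 + g) = ((-95 - 6383) - 969) - 1/(-6314 - 10812) = (-6478 - 969) - 1/(-17126) = -7447 - 1*(-1/17126) = -7447 + 1/17126 = -127537321/17126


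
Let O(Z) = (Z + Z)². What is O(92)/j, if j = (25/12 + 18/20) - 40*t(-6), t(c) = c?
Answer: 2031360/14579 ≈ 139.33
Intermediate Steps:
O(Z) = 4*Z² (O(Z) = (2*Z)² = 4*Z²)
j = 14579/60 (j = (25/12 + 18/20) - 40*(-6) = (25*(1/12) + 18*(1/20)) + 240 = (25/12 + 9/10) + 240 = 179/60 + 240 = 14579/60 ≈ 242.98)
O(92)/j = (4*92²)/(14579/60) = (4*8464)*(60/14579) = 33856*(60/14579) = 2031360/14579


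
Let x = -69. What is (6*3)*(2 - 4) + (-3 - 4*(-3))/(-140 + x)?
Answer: -7533/209 ≈ -36.043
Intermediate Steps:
(6*3)*(2 - 4) + (-3 - 4*(-3))/(-140 + x) = (6*3)*(2 - 4) + (-3 - 4*(-3))/(-140 - 69) = 18*(-2) + (-3 + 12)/(-209) = -36 - 1/209*9 = -36 - 9/209 = -7533/209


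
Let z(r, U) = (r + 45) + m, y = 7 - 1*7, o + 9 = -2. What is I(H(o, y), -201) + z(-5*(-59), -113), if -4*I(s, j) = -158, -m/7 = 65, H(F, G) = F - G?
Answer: -151/2 ≈ -75.500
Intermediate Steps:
o = -11 (o = -9 - 2 = -11)
y = 0 (y = 7 - 7 = 0)
m = -455 (m = -7*65 = -455)
z(r, U) = -410 + r (z(r, U) = (r + 45) - 455 = (45 + r) - 455 = -410 + r)
I(s, j) = 79/2 (I(s, j) = -¼*(-158) = 79/2)
I(H(o, y), -201) + z(-5*(-59), -113) = 79/2 + (-410 - 5*(-59)) = 79/2 + (-410 + 295) = 79/2 - 115 = -151/2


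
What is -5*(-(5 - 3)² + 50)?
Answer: -230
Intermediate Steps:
-5*(-(5 - 3)² + 50) = -5*(-1*2² + 50) = -5*(-1*4 + 50) = -5*(-4 + 50) = -5*46 = -230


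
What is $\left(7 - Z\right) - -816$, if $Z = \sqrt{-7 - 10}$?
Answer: $823 - i \sqrt{17} \approx 823.0 - 4.1231 i$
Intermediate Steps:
$Z = i \sqrt{17}$ ($Z = \sqrt{-17} = i \sqrt{17} \approx 4.1231 i$)
$\left(7 - Z\right) - -816 = \left(7 - i \sqrt{17}\right) - -816 = \left(7 - i \sqrt{17}\right) + 816 = 823 - i \sqrt{17}$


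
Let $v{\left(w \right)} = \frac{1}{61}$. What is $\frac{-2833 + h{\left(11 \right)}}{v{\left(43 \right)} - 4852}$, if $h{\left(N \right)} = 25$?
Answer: $\frac{4392}{7589} \approx 0.57873$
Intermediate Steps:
$v{\left(w \right)} = \frac{1}{61}$
$\frac{-2833 + h{\left(11 \right)}}{v{\left(43 \right)} - 4852} = \frac{-2833 + 25}{\frac{1}{61} - 4852} = - \frac{2808}{- \frac{295971}{61}} = \left(-2808\right) \left(- \frac{61}{295971}\right) = \frac{4392}{7589}$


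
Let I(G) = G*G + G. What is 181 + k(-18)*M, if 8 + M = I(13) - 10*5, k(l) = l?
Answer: -2051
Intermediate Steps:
I(G) = G + G**2 (I(G) = G**2 + G = G + G**2)
M = 124 (M = -8 + (13*(1 + 13) - 10*5) = -8 + (13*14 - 50) = -8 + (182 - 50) = -8 + 132 = 124)
181 + k(-18)*M = 181 - 18*124 = 181 - 2232 = -2051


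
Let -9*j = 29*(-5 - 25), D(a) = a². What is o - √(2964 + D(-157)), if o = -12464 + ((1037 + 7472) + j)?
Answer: -11575/3 - √27613 ≈ -4024.5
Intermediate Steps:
j = 290/3 (j = -29*(-5 - 25)/9 = -29*(-30)/9 = -⅑*(-870) = 290/3 ≈ 96.667)
o = -11575/3 (o = -12464 + ((1037 + 7472) + 290/3) = -12464 + (8509 + 290/3) = -12464 + 25817/3 = -11575/3 ≈ -3858.3)
o - √(2964 + D(-157)) = -11575/3 - √(2964 + (-157)²) = -11575/3 - √(2964 + 24649) = -11575/3 - √27613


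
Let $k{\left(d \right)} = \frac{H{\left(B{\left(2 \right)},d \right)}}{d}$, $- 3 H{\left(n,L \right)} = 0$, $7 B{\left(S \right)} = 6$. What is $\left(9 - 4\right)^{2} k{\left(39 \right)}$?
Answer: $0$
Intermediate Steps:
$B{\left(S \right)} = \frac{6}{7}$ ($B{\left(S \right)} = \frac{1}{7} \cdot 6 = \frac{6}{7}$)
$H{\left(n,L \right)} = 0$ ($H{\left(n,L \right)} = \left(- \frac{1}{3}\right) 0 = 0$)
$k{\left(d \right)} = 0$ ($k{\left(d \right)} = \frac{0}{d} = 0$)
$\left(9 - 4\right)^{2} k{\left(39 \right)} = \left(9 - 4\right)^{2} \cdot 0 = 5^{2} \cdot 0 = 25 \cdot 0 = 0$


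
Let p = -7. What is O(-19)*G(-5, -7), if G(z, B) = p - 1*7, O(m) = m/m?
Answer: -14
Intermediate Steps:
O(m) = 1
G(z, B) = -14 (G(z, B) = -7 - 1*7 = -7 - 7 = -14)
O(-19)*G(-5, -7) = 1*(-14) = -14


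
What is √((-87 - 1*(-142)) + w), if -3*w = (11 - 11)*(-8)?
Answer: √55 ≈ 7.4162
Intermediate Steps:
w = 0 (w = -(11 - 11)*(-8)/3 = -0*(-8) = -⅓*0 = 0)
√((-87 - 1*(-142)) + w) = √((-87 - 1*(-142)) + 0) = √((-87 + 142) + 0) = √(55 + 0) = √55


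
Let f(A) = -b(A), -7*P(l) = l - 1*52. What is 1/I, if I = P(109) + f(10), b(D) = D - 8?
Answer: -7/71 ≈ -0.098592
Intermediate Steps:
b(D) = -8 + D
P(l) = 52/7 - l/7 (P(l) = -(l - 1*52)/7 = -(l - 52)/7 = -(-52 + l)/7 = 52/7 - l/7)
f(A) = 8 - A (f(A) = -(-8 + A) = 8 - A)
I = -71/7 (I = (52/7 - ⅐*109) + (8 - 1*10) = (52/7 - 109/7) + (8 - 10) = -57/7 - 2 = -71/7 ≈ -10.143)
1/I = 1/(-71/7) = -7/71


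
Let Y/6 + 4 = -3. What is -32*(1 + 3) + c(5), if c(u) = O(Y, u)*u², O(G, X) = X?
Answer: -3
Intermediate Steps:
Y = -42 (Y = -24 + 6*(-3) = -24 - 18 = -42)
c(u) = u³ (c(u) = u*u² = u³)
-32*(1 + 3) + c(5) = -32*(1 + 3) + 5³ = -32*4 + 125 = -8*16 + 125 = -128 + 125 = -3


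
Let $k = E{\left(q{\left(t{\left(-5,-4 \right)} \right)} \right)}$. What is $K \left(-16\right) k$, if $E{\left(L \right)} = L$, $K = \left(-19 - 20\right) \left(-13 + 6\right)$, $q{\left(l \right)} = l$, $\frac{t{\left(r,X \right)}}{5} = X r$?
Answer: $-436800$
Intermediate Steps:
$t{\left(r,X \right)} = 5 X r$
$K = 273$ ($K = \left(-39\right) \left(-7\right) = 273$)
$k = 100$ ($k = 5 \left(-4\right) \left(-5\right) = 100$)
$K \left(-16\right) k = 273 \left(-16\right) 100 = \left(-4368\right) 100 = -436800$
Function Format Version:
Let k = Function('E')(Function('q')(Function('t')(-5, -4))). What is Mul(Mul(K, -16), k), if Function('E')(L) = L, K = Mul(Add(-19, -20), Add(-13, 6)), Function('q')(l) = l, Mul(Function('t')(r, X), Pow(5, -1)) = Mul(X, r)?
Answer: -436800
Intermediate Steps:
Function('t')(r, X) = Mul(5, X, r) (Function('t')(r, X) = Mul(5, Mul(X, r)) = Mul(5, X, r))
K = 273 (K = Mul(-39, -7) = 273)
k = 100 (k = Mul(5, -4, -5) = 100)
Mul(Mul(K, -16), k) = Mul(Mul(273, -16), 100) = Mul(-4368, 100) = -436800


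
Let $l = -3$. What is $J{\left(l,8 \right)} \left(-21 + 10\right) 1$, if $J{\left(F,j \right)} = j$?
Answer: $-88$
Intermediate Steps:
$J{\left(l,8 \right)} \left(-21 + 10\right) 1 = 8 \left(-21 + 10\right) 1 = 8 \left(\left(-11\right) 1\right) = 8 \left(-11\right) = -88$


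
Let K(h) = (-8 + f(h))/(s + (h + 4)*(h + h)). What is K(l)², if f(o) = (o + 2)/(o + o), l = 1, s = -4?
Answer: 169/144 ≈ 1.1736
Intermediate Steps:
f(o) = (2 + o)/(2*o) (f(o) = (2 + o)/((2*o)) = (2 + o)*(1/(2*o)) = (2 + o)/(2*o))
K(h) = (-8 + (2 + h)/(2*h))/(-4 + 2*h*(4 + h)) (K(h) = (-8 + (2 + h)/(2*h))/(-4 + (h + 4)*(h + h)) = (-8 + (2 + h)/(2*h))/(-4 + (4 + h)*(2*h)) = (-8 + (2 + h)/(2*h))/(-4 + 2*h*(4 + h)))
K(l)² = ((¼)*(2 - 15*1)/(1*(-2 + 1² + 4*1)))² = ((¼)*1*(2 - 15)/(-2 + 1 + 4))² = ((¼)*1*(-13)/3)² = ((¼)*1*(⅓)*(-13))² = (-13/12)² = 169/144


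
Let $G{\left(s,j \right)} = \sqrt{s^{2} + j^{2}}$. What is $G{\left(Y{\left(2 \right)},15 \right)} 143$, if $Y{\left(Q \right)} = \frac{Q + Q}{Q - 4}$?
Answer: $143 \sqrt{229} \approx 2164.0$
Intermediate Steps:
$Y{\left(Q \right)} = \frac{2 Q}{-4 + Q}$
$G{\left(s,j \right)} = \sqrt{j^{2} + s^{2}}$
$G{\left(Y{\left(2 \right)},15 \right)} 143 = \sqrt{15^{2} + \left(2 \cdot 2 \frac{1}{-4 + 2}\right)^{2}} \cdot 143 = \sqrt{225 + \left(2 \cdot 2 \frac{1}{-2}\right)^{2}} \cdot 143 = \sqrt{225 + \left(2 \cdot 2 \left(- \frac{1}{2}\right)\right)^{2}} \cdot 143 = \sqrt{225 + \left(-2\right)^{2}} \cdot 143 = \sqrt{225 + 4} \cdot 143 = \sqrt{229} \cdot 143 = 143 \sqrt{229}$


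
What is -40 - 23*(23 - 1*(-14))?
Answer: -891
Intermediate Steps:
-40 - 23*(23 - 1*(-14)) = -40 - 23*(23 + 14) = -40 - 23*37 = -40 - 851 = -891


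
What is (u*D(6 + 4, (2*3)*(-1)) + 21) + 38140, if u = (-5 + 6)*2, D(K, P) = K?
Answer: 38181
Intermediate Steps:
u = 2 (u = 1*2 = 2)
(u*D(6 + 4, (2*3)*(-1)) + 21) + 38140 = (2*(6 + 4) + 21) + 38140 = (2*10 + 21) + 38140 = (20 + 21) + 38140 = 41 + 38140 = 38181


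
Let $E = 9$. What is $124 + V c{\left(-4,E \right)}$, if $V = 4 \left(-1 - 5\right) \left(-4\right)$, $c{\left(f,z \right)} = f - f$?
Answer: $124$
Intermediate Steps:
$c{\left(f,z \right)} = 0$
$V = 96$ ($V = 4 \left(-1 - 5\right) \left(-4\right) = 4 \left(-6\right) \left(-4\right) = \left(-24\right) \left(-4\right) = 96$)
$124 + V c{\left(-4,E \right)} = 124 + 96 \cdot 0 = 124 + 0 = 124$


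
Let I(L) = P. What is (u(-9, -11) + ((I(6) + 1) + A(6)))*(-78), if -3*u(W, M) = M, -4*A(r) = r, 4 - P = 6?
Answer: -91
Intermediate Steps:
P = -2 (P = 4 - 1*6 = 4 - 6 = -2)
I(L) = -2
A(r) = -r/4
u(W, M) = -M/3
(u(-9, -11) + ((I(6) + 1) + A(6)))*(-78) = (-⅓*(-11) + ((-2 + 1) - ¼*6))*(-78) = (11/3 + (-1 - 3/2))*(-78) = (11/3 - 5/2)*(-78) = (7/6)*(-78) = -91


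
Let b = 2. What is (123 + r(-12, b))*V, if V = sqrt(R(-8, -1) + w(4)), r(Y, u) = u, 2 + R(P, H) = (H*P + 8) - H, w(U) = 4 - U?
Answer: 125*sqrt(15) ≈ 484.12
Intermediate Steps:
R(P, H) = 6 - H + H*P (R(P, H) = -2 + ((H*P + 8) - H) = -2 + ((8 + H*P) - H) = -2 + (8 - H + H*P) = 6 - H + H*P)
V = sqrt(15) (V = sqrt((6 - 1*(-1) - 1*(-8)) + (4 - 1*4)) = sqrt((6 + 1 + 8) + (4 - 4)) = sqrt(15 + 0) = sqrt(15) ≈ 3.8730)
(123 + r(-12, b))*V = (123 + 2)*sqrt(15) = 125*sqrt(15)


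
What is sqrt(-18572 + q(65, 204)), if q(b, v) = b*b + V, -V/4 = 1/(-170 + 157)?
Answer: 3*I*sqrt(269399)/13 ≈ 119.78*I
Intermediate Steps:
V = 4/13 (V = -4/(-170 + 157) = -4/(-13) = -4*(-1/13) = 4/13 ≈ 0.30769)
q(b, v) = 4/13 + b**2 (q(b, v) = b*b + 4/13 = b**2 + 4/13 = 4/13 + b**2)
sqrt(-18572 + q(65, 204)) = sqrt(-18572 + (4/13 + 65**2)) = sqrt(-18572 + (4/13 + 4225)) = sqrt(-18572 + 54929/13) = sqrt(-186507/13) = 3*I*sqrt(269399)/13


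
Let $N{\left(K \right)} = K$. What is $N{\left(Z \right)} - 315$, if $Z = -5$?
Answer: $-320$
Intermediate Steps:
$N{\left(Z \right)} - 315 = -5 - 315 = -320$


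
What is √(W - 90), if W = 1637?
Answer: √1547 ≈ 39.332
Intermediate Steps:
√(W - 90) = √(1637 - 90) = √1547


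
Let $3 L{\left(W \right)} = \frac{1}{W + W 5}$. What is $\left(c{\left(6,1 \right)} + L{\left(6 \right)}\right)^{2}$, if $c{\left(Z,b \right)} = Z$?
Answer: $\frac{421201}{11664} \approx 36.111$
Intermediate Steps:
$L{\left(W \right)} = \frac{1}{18 W}$ ($L{\left(W \right)} = \frac{1}{3 \left(W + W 5\right)} = \frac{1}{3 \left(W + 5 W\right)} = \frac{1}{3 \cdot 6 W} = \frac{\frac{1}{6} \frac{1}{W}}{3} = \frac{1}{18 W}$)
$\left(c{\left(6,1 \right)} + L{\left(6 \right)}\right)^{2} = \left(6 + \frac{1}{18 \cdot 6}\right)^{2} = \left(6 + \frac{1}{18} \cdot \frac{1}{6}\right)^{2} = \left(6 + \frac{1}{108}\right)^{2} = \left(\frac{649}{108}\right)^{2} = \frac{421201}{11664}$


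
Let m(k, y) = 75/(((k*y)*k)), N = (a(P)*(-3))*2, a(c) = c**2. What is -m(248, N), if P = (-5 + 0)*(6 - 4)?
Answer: 1/492032 ≈ 2.0324e-6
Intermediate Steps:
P = -10 (P = -5*2 = -10)
N = -600 (N = ((-10)**2*(-3))*2 = (100*(-3))*2 = -300*2 = -600)
m(k, y) = 75/(k**2*y) (m(k, y) = 75/((y*k**2)) = 75*(1/(k**2*y)) = 75/(k**2*y))
-m(248, N) = -75/(248**2*(-600)) = -75*(-1)/(61504*600) = -1*(-1/492032) = 1/492032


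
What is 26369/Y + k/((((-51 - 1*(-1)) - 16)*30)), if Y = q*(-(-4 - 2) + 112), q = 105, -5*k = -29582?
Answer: -125557/146025 ≈ -0.85983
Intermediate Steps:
k = 29582/5 (k = -1/5*(-29582) = 29582/5 ≈ 5916.4)
Y = 12390 (Y = 105*(-(-4 - 2) + 112) = 105*(-1*(-6) + 112) = 105*(6 + 112) = 105*118 = 12390)
26369/Y + k/((((-51 - 1*(-1)) - 16)*30)) = 26369/12390 + 29582/(5*((((-51 - 1*(-1)) - 16)*30))) = 26369*(1/12390) + 29582/(5*((((-51 + 1) - 16)*30))) = 3767/1770 + 29582/(5*(((-50 - 16)*30))) = 3767/1770 + 29582/(5*((-66*30))) = 3767/1770 + (29582/5)/(-1980) = 3767/1770 + (29582/5)*(-1/1980) = 3767/1770 - 14791/4950 = -125557/146025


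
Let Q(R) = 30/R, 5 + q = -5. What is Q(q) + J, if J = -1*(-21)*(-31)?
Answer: -654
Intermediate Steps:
q = -10 (q = -5 - 5 = -10)
J = -651 (J = 21*(-31) = -651)
Q(q) + J = 30/(-10) - 651 = 30*(-⅒) - 651 = -3 - 651 = -654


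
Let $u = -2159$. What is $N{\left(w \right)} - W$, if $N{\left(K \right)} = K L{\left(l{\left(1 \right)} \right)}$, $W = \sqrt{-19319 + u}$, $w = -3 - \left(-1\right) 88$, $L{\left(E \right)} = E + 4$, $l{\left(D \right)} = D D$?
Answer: $425 - i \sqrt{21478} \approx 425.0 - 146.55 i$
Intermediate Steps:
$l{\left(D \right)} = D^{2}$
$L{\left(E \right)} = 4 + E$
$w = 85$ ($w = -3 - -88 = -3 + 88 = 85$)
$W = i \sqrt{21478}$ ($W = \sqrt{-19319 - 2159} = \sqrt{-21478} = i \sqrt{21478} \approx 146.55 i$)
$N{\left(K \right)} = 5 K$ ($N{\left(K \right)} = K \left(4 + 1^{2}\right) = K \left(4 + 1\right) = K 5 = 5 K$)
$N{\left(w \right)} - W = 5 \cdot 85 - i \sqrt{21478} = 425 - i \sqrt{21478}$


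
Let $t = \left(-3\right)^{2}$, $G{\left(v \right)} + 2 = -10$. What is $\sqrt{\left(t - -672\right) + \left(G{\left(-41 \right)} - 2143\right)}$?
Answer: $i \sqrt{1474} \approx 38.393 i$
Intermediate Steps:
$G{\left(v \right)} = -12$ ($G{\left(v \right)} = -2 - 10 = -12$)
$t = 9$
$\sqrt{\left(t - -672\right) + \left(G{\left(-41 \right)} - 2143\right)} = \sqrt{\left(9 - -672\right) - 2155} = \sqrt{\left(9 + 672\right) - 2155} = \sqrt{681 - 2155} = \sqrt{-1474} = i \sqrt{1474}$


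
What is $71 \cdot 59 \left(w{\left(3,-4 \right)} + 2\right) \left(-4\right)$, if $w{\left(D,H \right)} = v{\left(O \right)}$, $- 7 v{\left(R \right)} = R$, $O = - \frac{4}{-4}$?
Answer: $- \frac{217828}{7} \approx -31118.0$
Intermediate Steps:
$O = 1$ ($O = \left(-4\right) \left(- \frac{1}{4}\right) = 1$)
$v{\left(R \right)} = - \frac{R}{7}$
$w{\left(D,H \right)} = - \frac{1}{7}$ ($w{\left(D,H \right)} = \left(- \frac{1}{7}\right) 1 = - \frac{1}{7}$)
$71 \cdot 59 \left(w{\left(3,-4 \right)} + 2\right) \left(-4\right) = 71 \cdot 59 \left(- \frac{1}{7} + 2\right) \left(-4\right) = 4189 \cdot \frac{13}{7} \left(-4\right) = 4189 \left(- \frac{52}{7}\right) = - \frac{217828}{7}$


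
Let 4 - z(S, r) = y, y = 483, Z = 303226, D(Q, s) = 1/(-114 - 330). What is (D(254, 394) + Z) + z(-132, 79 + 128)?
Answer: 134419667/444 ≈ 3.0275e+5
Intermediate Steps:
D(Q, s) = -1/444 (D(Q, s) = 1/(-444) = -1/444)
z(S, r) = -479 (z(S, r) = 4 - 1*483 = 4 - 483 = -479)
(D(254, 394) + Z) + z(-132, 79 + 128) = (-1/444 + 303226) - 479 = 134632343/444 - 479 = 134419667/444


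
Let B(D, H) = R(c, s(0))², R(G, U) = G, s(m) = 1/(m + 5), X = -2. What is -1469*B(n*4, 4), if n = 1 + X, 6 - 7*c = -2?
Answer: -94016/49 ≈ -1918.7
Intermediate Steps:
c = 8/7 (c = 6/7 - ⅐*(-2) = 6/7 + 2/7 = 8/7 ≈ 1.1429)
s(m) = 1/(5 + m)
n = -1 (n = 1 - 2 = -1)
B(D, H) = 64/49 (B(D, H) = (8/7)² = 64/49)
-1469*B(n*4, 4) = -1469*64/49 = -94016/49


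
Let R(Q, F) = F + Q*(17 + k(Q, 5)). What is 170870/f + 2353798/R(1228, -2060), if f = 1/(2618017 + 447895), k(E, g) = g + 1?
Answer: 6858537245173379/13092 ≈ 5.2387e+11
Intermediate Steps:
k(E, g) = 1 + g
R(Q, F) = F + 23*Q (R(Q, F) = F + Q*(17 + (1 + 5)) = F + Q*(17 + 6) = F + Q*23 = F + 23*Q)
f = 1/3065912 ≈ 3.2617e-7
170870/f + 2353798/R(1228, -2060) = 170870/(1/3065912) + 2353798/(-2060 + 23*1228) = 170870*3065912 + 2353798/(-2060 + 28244) = 523872383440 + 2353798/26184 = 523872383440 + 2353798*(1/26184) = 523872383440 + 1176899/13092 = 6858537245173379/13092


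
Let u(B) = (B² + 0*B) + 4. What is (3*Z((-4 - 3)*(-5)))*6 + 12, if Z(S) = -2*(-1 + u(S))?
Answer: -44196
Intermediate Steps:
u(B) = 4 + B² (u(B) = (B² + 0) + 4 = B² + 4 = 4 + B²)
Z(S) = -6 - 2*S² (Z(S) = -2*(-1 + (4 + S²)) = -2*(3 + S²) = -6 - 2*S²)
(3*Z((-4 - 3)*(-5)))*6 + 12 = (3*(-6 - 2*25*(-4 - 3)²))*6 + 12 = (3*(-6 - 2*(-7*(-5))²))*6 + 12 = (3*(-6 - 2*35²))*6 + 12 = (3*(-6 - 2*1225))*6 + 12 = (3*(-6 - 2450))*6 + 12 = (3*(-2456))*6 + 12 = -7368*6 + 12 = -44208 + 12 = -44196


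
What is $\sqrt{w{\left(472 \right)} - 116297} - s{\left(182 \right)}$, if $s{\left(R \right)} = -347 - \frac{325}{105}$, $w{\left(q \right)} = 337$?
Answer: $\frac{7352}{21} + 2 i \sqrt{28990} \approx 350.1 + 340.53 i$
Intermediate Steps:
$s{\left(R \right)} = - \frac{7352}{21}$ ($s{\left(R \right)} = -347 - \frac{65}{21} = - \frac{7352}{21}$)
$\sqrt{w{\left(472 \right)} - 116297} - s{\left(182 \right)} = \sqrt{337 - 116297} - - \frac{7352}{21} = \sqrt{-115960} + \frac{7352}{21} = 2 i \sqrt{28990} + \frac{7352}{21} = \frac{7352}{21} + 2 i \sqrt{28990}$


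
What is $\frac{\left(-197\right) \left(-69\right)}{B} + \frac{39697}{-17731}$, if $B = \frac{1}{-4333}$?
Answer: $- \frac{149189827648}{2533} \approx -5.8898 \cdot 10^{7}$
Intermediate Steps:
$B = - \frac{1}{4333} \approx -0.00023079$
$\frac{\left(-197\right) \left(-69\right)}{B} + \frac{39697}{-17731} = \frac{\left(-197\right) \left(-69\right)}{- \frac{1}{4333}} + \frac{39697}{-17731} = 13593 \left(-4333\right) + 39697 \left(- \frac{1}{17731}\right) = -58898469 - \frac{5671}{2533} = - \frac{149189827648}{2533}$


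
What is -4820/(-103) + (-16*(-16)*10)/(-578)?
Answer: 1261140/29767 ≈ 42.367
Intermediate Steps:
-4820/(-103) + (-16*(-16)*10)/(-578) = -4820*(-1/103) + (256*10)*(-1/578) = 4820/103 + 2560*(-1/578) = 4820/103 - 1280/289 = 1261140/29767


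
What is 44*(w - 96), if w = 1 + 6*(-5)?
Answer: -5500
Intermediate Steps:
w = -29 (w = 1 - 30 = -29)
44*(w - 96) = 44*(-29 - 96) = 44*(-125) = -5500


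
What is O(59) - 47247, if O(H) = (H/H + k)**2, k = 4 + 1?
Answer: -47211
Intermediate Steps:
k = 5
O(H) = 36 (O(H) = (H/H + 5)**2 = (1 + 5)**2 = 6**2 = 36)
O(59) - 47247 = 36 - 47247 = -47211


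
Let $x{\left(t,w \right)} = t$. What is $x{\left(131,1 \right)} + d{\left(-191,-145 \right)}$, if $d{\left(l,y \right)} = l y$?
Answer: $27826$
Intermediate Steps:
$x{\left(131,1 \right)} + d{\left(-191,-145 \right)} = 131 - -27695 = 131 + 27695 = 27826$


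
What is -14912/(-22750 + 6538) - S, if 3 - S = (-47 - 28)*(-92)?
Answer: 27957269/4053 ≈ 6897.9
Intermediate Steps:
S = -6897 (S = 3 - (-47 - 28)*(-92) = 3 - (-75)*(-92) = 3 - 1*6900 = 3 - 6900 = -6897)
-14912/(-22750 + 6538) - S = -14912/(-22750 + 6538) - 1*(-6897) = -14912/(-16212) + 6897 = -14912*(-1/16212) + 6897 = 3728/4053 + 6897 = 27957269/4053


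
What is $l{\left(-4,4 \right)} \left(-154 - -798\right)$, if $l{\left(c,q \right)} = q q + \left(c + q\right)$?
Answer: $10304$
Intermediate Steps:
$l{\left(c,q \right)} = c + q + q^{2}$ ($l{\left(c,q \right)} = q^{2} + \left(c + q\right) = c + q + q^{2}$)
$l{\left(-4,4 \right)} \left(-154 - -798\right) = \left(-4 + 4 + 4^{2}\right) \left(-154 - -798\right) = \left(-4 + 4 + 16\right) \left(-154 + 798\right) = 16 \cdot 644 = 10304$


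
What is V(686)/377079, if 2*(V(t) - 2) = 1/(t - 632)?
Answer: 217/40724532 ≈ 5.3285e-6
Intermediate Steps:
V(t) = 2 + 1/(2*(-632 + t)) (V(t) = 2 + 1/(2*(t - 632)) = 2 + 1/(2*(-632 + t)))
V(686)/377079 = ((-2527 + 4*686)/(2*(-632 + 686)))/377079 = ((½)*(-2527 + 2744)/54)*(1/377079) = ((½)*(1/54)*217)*(1/377079) = (217/108)*(1/377079) = 217/40724532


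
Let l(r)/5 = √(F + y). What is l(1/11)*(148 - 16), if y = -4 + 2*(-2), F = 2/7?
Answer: 1980*I*√42/7 ≈ 1833.1*I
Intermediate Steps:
F = 2/7 (F = 2*(⅐) = 2/7 ≈ 0.28571)
y = -8 (y = -4 - 4 = -8)
l(r) = 15*I*√42/7 (l(r) = 5*√(2/7 - 8) = 5*√(-54/7) = 5*(3*I*√42/7) = 15*I*√42/7)
l(1/11)*(148 - 16) = (15*I*√42/7)*(148 - 16) = (15*I*√42/7)*132 = 1980*I*√42/7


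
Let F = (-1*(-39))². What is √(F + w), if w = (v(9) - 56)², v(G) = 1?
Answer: √4546 ≈ 67.424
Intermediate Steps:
w = 3025 (w = (1 - 56)² = (-55)² = 3025)
F = 1521 (F = 39² = 1521)
√(F + w) = √(1521 + 3025) = √4546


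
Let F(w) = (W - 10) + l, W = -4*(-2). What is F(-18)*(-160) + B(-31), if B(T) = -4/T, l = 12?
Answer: -49596/31 ≈ -1599.9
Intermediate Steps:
W = 8
F(w) = 10 (F(w) = (8 - 10) + 12 = -2 + 12 = 10)
F(-18)*(-160) + B(-31) = 10*(-160) - 4/(-31) = -1600 - 4*(-1/31) = -1600 + 4/31 = -49596/31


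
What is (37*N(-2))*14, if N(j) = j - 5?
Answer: -3626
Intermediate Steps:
N(j) = -5 + j
(37*N(-2))*14 = (37*(-5 - 2))*14 = (37*(-7))*14 = -259*14 = -3626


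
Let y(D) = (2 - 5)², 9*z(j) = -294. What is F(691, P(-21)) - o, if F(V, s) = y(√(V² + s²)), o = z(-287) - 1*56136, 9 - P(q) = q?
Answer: 168533/3 ≈ 56178.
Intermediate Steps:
z(j) = -98/3 (z(j) = (⅑)*(-294) = -98/3)
y(D) = 9 (y(D) = (-3)² = 9)
P(q) = 9 - q
o = -168506/3 (o = -98/3 - 1*56136 = -98/3 - 56136 = -168506/3 ≈ -56169.)
F(V, s) = 9
F(691, P(-21)) - o = 9 - 1*(-168506/3) = 9 + 168506/3 = 168533/3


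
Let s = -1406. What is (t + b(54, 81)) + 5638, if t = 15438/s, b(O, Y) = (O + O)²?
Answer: 12155587/703 ≈ 17291.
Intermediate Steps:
b(O, Y) = 4*O² (b(O, Y) = (2*O)² = 4*O²)
t = -7719/703 (t = 15438/(-1406) = 15438*(-1/1406) = -7719/703 ≈ -10.980)
(t + b(54, 81)) + 5638 = (-7719/703 + 4*54²) + 5638 = (-7719/703 + 4*2916) + 5638 = (-7719/703 + 11664) + 5638 = 8192073/703 + 5638 = 12155587/703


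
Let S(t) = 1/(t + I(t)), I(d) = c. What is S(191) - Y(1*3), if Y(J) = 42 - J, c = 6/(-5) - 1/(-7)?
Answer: -259237/6648 ≈ -38.995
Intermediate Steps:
c = -37/35 (c = 6*(-⅕) - 1*(-⅐) = -6/5 + ⅐ = -37/35 ≈ -1.0571)
I(d) = -37/35
S(t) = 1/(-37/35 + t) (S(t) = 1/(t - 37/35) = 1/(-37/35 + t))
S(191) - Y(1*3) = 35/(-37 + 35*191) - (42 - 3) = 35/(-37 + 6685) - (42 - 1*3) = 35/6648 - (42 - 3) = 35*(1/6648) - 1*39 = 35/6648 - 39 = -259237/6648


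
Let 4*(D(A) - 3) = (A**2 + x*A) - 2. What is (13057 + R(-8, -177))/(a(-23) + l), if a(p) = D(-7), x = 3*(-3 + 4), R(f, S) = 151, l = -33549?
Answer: -26416/67079 ≈ -0.39380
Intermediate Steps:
x = 3 (x = 3*1 = 3)
D(A) = 5/2 + A**2/4 + 3*A/4 (D(A) = 3 + ((A**2 + 3*A) - 2)/4 = 3 + (-2 + A**2 + 3*A)/4 = 3 + (-1/2 + A**2/4 + 3*A/4) = 5/2 + A**2/4 + 3*A/4)
a(p) = 19/2 (a(p) = 5/2 + (1/4)*(-7)**2 + (3/4)*(-7) = 5/2 + (1/4)*49 - 21/4 = 5/2 + 49/4 - 21/4 = 19/2)
(13057 + R(-8, -177))/(a(-23) + l) = (13057 + 151)/(19/2 - 33549) = 13208/(-67079/2) = 13208*(-2/67079) = -26416/67079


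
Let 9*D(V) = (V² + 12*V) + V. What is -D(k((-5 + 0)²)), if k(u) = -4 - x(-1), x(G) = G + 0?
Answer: 10/3 ≈ 3.3333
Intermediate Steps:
x(G) = G
k(u) = -3 (k(u) = -4 - 1*(-1) = -4 + 1 = -3)
D(V) = V²/9 + 13*V/9 (D(V) = ((V² + 12*V) + V)/9 = (V² + 13*V)/9 = V²/9 + 13*V/9)
-D(k((-5 + 0)²)) = -(-3)*(13 - 3)/9 = -(-3)*10/9 = -1*(-10/3) = 10/3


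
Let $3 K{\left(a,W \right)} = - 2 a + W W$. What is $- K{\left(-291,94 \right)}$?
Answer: $- \frac{9418}{3} \approx -3139.3$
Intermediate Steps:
$K{\left(a,W \right)} = - \frac{2 a}{3} + \frac{W^{2}}{3}$ ($K{\left(a,W \right)} = \frac{- 2 a + W W}{3} = \frac{- 2 a + W^{2}}{3} = \frac{W^{2} - 2 a}{3} = - \frac{2 a}{3} + \frac{W^{2}}{3}$)
$- K{\left(-291,94 \right)} = - (\left(- \frac{2}{3}\right) \left(-291\right) + \frac{94^{2}}{3}) = - (194 + \frac{1}{3} \cdot 8836) = - (194 + \frac{8836}{3}) = \left(-1\right) \frac{9418}{3} = - \frac{9418}{3}$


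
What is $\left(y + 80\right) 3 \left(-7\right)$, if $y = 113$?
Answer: $-4053$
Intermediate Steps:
$\left(y + 80\right) 3 \left(-7\right) = \left(113 + 80\right) 3 \left(-7\right) = 193 \left(-21\right) = -4053$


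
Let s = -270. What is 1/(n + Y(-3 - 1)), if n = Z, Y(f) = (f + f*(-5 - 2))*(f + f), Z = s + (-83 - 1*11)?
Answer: -1/556 ≈ -0.0017986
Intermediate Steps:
Z = -364 (Z = -270 + (-83 - 1*11) = -270 + (-83 - 11) = -270 - 94 = -364)
Y(f) = -12*f**2 (Y(f) = (f + f*(-7))*(2*f) = (f - 7*f)*(2*f) = (-6*f)*(2*f) = -12*f**2)
n = -364
1/(n + Y(-3 - 1)) = 1/(-364 - 12*(-3 - 1)**2) = 1/(-364 - 12*(-4)**2) = 1/(-364 - 12*16) = 1/(-364 - 192) = 1/(-556) = -1/556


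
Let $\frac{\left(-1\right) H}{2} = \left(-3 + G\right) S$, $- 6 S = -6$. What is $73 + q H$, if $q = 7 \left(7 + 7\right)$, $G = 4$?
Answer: $-123$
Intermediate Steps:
$S = 1$ ($S = \left(- \frac{1}{6}\right) \left(-6\right) = 1$)
$q = 98$ ($q = 7 \cdot 14 = 98$)
$H = -2$ ($H = - 2 \left(-3 + 4\right) 1 = - 2 \cdot 1 \cdot 1 = \left(-2\right) 1 = -2$)
$73 + q H = 73 + 98 \left(-2\right) = 73 - 196 = -123$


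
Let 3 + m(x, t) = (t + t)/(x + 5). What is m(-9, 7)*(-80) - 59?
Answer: 461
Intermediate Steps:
m(x, t) = -3 + 2*t/(5 + x) (m(x, t) = -3 + (t + t)/(x + 5) = -3 + (2*t)/(5 + x) = -3 + 2*t/(5 + x))
m(-9, 7)*(-80) - 59 = ((-15 - 3*(-9) + 2*7)/(5 - 9))*(-80) - 59 = ((-15 + 27 + 14)/(-4))*(-80) - 59 = -1/4*26*(-80) - 59 = -13/2*(-80) - 59 = 520 - 59 = 461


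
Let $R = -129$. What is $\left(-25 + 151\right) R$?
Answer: $-16254$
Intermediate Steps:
$\left(-25 + 151\right) R = \left(-25 + 151\right) \left(-129\right) = 126 \left(-129\right) = -16254$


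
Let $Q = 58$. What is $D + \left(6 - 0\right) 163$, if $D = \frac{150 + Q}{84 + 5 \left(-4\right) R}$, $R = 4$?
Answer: $1030$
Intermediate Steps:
$D = 52$ ($D = \frac{150 + 58}{84 + 5 \left(-4\right) 4} = \frac{208}{84 - 80} = \frac{208}{4} = 208 \cdot \frac{1}{4} = 52$)
$D + \left(6 - 0\right) 163 = 52 + \left(6 - 0\right) 163 = 52 + \left(6 + 0\right) 163 = 52 + 6 \cdot 163 = 52 + 978 = 1030$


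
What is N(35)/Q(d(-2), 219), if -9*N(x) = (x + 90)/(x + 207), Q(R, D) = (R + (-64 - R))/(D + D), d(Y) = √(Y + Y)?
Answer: 9125/23232 ≈ 0.39278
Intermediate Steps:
d(Y) = √2*√Y (d(Y) = √(2*Y) = √2*√Y)
Q(R, D) = -32/D (Q(R, D) = -64*1/(2*D) = -32/D)
N(x) = -(90 + x)/(9*(207 + x)) (N(x) = -(x + 90)/(9*(x + 207)) = -(90 + x)/(9*(207 + x)))
N(35)/Q(d(-2), 219) = ((-90 - 1*35)/(9*(207 + 35)))/((-32/219)) = ((⅑)*(-90 - 35)/242)/((-32*1/219)) = ((⅑)*(1/242)*(-125))/(-32/219) = -125/2178*(-219/32) = 9125/23232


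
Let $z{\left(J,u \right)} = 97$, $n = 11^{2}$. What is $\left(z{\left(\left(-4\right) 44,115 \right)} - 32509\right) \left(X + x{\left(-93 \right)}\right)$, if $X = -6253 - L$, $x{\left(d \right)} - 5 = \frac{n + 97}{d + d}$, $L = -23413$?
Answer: $- \frac{17245733744}{31} \approx -5.5631 \cdot 10^{8}$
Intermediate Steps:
$n = 121$
$x{\left(d \right)} = 5 + \frac{109}{d}$ ($x{\left(d \right)} = 5 + \frac{121 + 97}{d + d} = 5 + \frac{218}{2 d} = 5 + 218 \frac{1}{2 d} = 5 + \frac{109}{d}$)
$X = 17160$ ($X = -6253 - -23413 = -6253 + 23413 = 17160$)
$\left(z{\left(\left(-4\right) 44,115 \right)} - 32509\right) \left(X + x{\left(-93 \right)}\right) = \left(97 - 32509\right) \left(17160 + \left(5 + \frac{109}{-93}\right)\right) = - 32412 \left(17160 + \left(5 + 109 \left(- \frac{1}{93}\right)\right)\right) = - 32412 \left(17160 + \left(5 - \frac{109}{93}\right)\right) = - 32412 \left(17160 + \frac{356}{93}\right) = \left(-32412\right) \frac{1596236}{93} = - \frac{17245733744}{31}$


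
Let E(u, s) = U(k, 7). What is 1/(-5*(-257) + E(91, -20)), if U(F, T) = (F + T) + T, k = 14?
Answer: 1/1313 ≈ 0.00076161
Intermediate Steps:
U(F, T) = F + 2*T
E(u, s) = 28 (E(u, s) = 14 + 2*7 = 14 + 14 = 28)
1/(-5*(-257) + E(91, -20)) = 1/(-5*(-257) + 28) = 1/(1285 + 28) = 1/1313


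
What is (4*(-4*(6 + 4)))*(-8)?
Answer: 1280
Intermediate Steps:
(4*(-4*(6 + 4)))*(-8) = (4*(-4*10))*(-8) = (4*(-40))*(-8) = -160*(-8) = 1280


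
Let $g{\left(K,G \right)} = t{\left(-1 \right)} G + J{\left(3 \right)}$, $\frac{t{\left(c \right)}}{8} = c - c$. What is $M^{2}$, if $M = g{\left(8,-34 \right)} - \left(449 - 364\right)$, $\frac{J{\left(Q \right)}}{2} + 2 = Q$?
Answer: $6889$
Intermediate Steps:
$J{\left(Q \right)} = -4 + 2 Q$
$t{\left(c \right)} = 0$ ($t{\left(c \right)} = 8 \left(c - c\right) = 8 \cdot 0 = 0$)
$g{\left(K,G \right)} = 2$ ($g{\left(K,G \right)} = 0 G + \left(-4 + 2 \cdot 3\right) = 0 + \left(-4 + 6\right) = 0 + 2 = 2$)
$M = -83$ ($M = 2 - \left(449 - 364\right) = 2 - 85 = -83$)
$M^{2} = \left(-83\right)^{2} = 6889$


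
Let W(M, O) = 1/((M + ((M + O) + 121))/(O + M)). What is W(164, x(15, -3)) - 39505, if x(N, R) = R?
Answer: -17619069/446 ≈ -39505.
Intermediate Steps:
W(M, O) = (M + O)/(121 + O + 2*M) (W(M, O) = 1/((M + (121 + M + O))/(M + O)) = 1/((121 + O + 2*M)/(M + O)) = (M + O)/(121 + O + 2*M))
W(164, x(15, -3)) - 39505 = (164 - 3)/(121 - 3 + 2*164) - 39505 = 161/(121 - 3 + 328) - 39505 = 161/446 - 39505 = -17619069/446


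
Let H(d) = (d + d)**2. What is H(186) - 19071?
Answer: 119313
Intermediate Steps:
H(d) = 4*d**2 (H(d) = (2*d)**2 = 4*d**2)
H(186) - 19071 = 4*186**2 - 19071 = 4*34596 - 19071 = 138384 - 19071 = 119313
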